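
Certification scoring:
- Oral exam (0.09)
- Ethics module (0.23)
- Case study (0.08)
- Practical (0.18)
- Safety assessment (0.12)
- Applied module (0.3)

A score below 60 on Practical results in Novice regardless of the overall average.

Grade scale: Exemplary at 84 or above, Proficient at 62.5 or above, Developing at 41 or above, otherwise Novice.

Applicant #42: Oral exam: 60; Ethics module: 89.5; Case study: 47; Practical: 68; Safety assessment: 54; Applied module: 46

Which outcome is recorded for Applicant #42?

Developing

Practical score 68 ≥ 60: minimum met.
Weighted total:
  Oral exam 60 × 0.09 = 5.4
  Ethics module 89.5 × 0.23 = 20.585
  Case study 47 × 0.08 = 3.76
  Practical 68 × 0.18 = 12.24
  Safety assessment 54 × 0.12 = 6.48
  Applied module 46 × 0.3 = 13.8
Sum = 62.265
62.265 is ≥ 41 and < 62.5 → Developing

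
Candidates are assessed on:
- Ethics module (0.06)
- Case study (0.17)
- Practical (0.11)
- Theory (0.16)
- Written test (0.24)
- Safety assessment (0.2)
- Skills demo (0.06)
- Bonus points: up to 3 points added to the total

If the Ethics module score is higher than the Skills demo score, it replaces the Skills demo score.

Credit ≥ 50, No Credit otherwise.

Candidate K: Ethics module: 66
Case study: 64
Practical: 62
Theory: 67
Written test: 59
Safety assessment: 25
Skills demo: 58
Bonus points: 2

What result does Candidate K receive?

Credit

Ethics module (66) > Skills demo (58), so Skills demo counts as 66.
Weighted total:
  Ethics module 66 × 0.06 = 3.96
  Case study 64 × 0.17 = 10.88
  Practical 62 × 0.11 = 6.82
  Theory 67 × 0.16 = 10.72
  Written test 59 × 0.24 = 14.16
  Safety assessment 25 × 0.2 = 5
  Skills demo 66 × 0.06 = 3.96
Sum = 55.5
Bonus points: 55.5 + 2 = 57.5
57.5 ≥ 50 → Credit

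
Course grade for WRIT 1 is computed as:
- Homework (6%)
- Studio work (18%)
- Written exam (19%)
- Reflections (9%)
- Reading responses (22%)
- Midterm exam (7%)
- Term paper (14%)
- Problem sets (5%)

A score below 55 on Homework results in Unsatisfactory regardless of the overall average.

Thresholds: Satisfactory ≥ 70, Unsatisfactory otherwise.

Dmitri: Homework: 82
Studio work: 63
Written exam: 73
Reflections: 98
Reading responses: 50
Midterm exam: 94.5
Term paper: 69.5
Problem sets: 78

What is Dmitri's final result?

Homework score 82 ≥ 55: minimum met.
Weighted total:
  Homework 82 × 0.06 = 4.92
  Studio work 63 × 0.18 = 11.34
  Written exam 73 × 0.19 = 13.87
  Reflections 98 × 0.09 = 8.82
  Reading responses 50 × 0.22 = 11
  Midterm exam 94.5 × 0.07 = 6.615
  Term paper 69.5 × 0.14 = 9.73
  Problem sets 78 × 0.05 = 3.9
Sum = 70.195
70.195 ≥ 70 → Satisfactory

Satisfactory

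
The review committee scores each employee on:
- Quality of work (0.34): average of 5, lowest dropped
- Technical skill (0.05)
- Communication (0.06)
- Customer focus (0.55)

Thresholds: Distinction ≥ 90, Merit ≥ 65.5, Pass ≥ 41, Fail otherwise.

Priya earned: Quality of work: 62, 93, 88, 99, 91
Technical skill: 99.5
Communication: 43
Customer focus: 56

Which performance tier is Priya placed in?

Merit

Quality of work: drop 62 → average of remaining 4 = 371/4 = 92.75
Weighted total:
  Quality of work 92.75 × 0.34 = 31.535
  Technical skill 99.5 × 0.05 = 4.975
  Communication 43 × 0.06 = 2.58
  Customer focus 56 × 0.55 = 30.8
Sum = 69.89
69.89 is ≥ 65.5 and < 90 → Merit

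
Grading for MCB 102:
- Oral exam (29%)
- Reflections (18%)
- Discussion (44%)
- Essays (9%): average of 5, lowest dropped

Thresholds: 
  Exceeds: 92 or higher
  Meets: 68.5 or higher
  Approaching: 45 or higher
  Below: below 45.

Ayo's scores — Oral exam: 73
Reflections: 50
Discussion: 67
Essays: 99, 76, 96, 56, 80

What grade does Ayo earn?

Approaching

Essays: drop 56 → average of remaining 4 = 351/4 = 87.75
Weighted total:
  Oral exam 73 × 0.29 = 21.17
  Reflections 50 × 0.18 = 9
  Discussion 67 × 0.44 = 29.48
  Essays 87.75 × 0.09 = 7.8975
Sum = 67.5475
67.5475 is ≥ 45 and < 68.5 → Approaching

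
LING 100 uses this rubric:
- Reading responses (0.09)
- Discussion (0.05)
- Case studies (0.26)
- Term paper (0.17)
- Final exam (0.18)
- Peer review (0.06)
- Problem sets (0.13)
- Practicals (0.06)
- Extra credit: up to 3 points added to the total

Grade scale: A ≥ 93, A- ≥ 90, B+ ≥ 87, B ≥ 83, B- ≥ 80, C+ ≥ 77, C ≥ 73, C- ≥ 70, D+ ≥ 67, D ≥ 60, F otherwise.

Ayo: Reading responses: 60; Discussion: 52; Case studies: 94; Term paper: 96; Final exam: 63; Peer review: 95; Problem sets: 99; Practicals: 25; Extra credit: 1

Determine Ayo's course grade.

B-

Weighted total:
  Reading responses 60 × 0.09 = 5.4
  Discussion 52 × 0.05 = 2.6
  Case studies 94 × 0.26 = 24.44
  Term paper 96 × 0.17 = 16.32
  Final exam 63 × 0.18 = 11.34
  Peer review 95 × 0.06 = 5.7
  Problem sets 99 × 0.13 = 12.87
  Practicals 25 × 0.06 = 1.5
Sum = 80.17
Extra credit: 80.17 + 1 = 81.17
81.17 is ≥ 80 and < 83 → B-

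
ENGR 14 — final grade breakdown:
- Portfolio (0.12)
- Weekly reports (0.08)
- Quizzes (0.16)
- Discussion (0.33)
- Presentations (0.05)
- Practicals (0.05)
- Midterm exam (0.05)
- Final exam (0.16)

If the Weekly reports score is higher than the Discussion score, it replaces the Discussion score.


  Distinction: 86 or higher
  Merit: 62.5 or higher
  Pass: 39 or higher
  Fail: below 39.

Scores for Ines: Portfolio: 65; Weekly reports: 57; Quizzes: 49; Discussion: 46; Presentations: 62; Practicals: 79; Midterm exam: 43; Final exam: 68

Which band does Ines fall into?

Pass

Weekly reports (57) > Discussion (46), so Discussion counts as 57.
Weighted total:
  Portfolio 65 × 0.12 = 7.8
  Weekly reports 57 × 0.08 = 4.56
  Quizzes 49 × 0.16 = 7.84
  Discussion 57 × 0.33 = 18.81
  Presentations 62 × 0.05 = 3.1
  Practicals 79 × 0.05 = 3.95
  Midterm exam 43 × 0.05 = 2.15
  Final exam 68 × 0.16 = 10.88
Sum = 59.09
59.09 is ≥ 39 and < 62.5 → Pass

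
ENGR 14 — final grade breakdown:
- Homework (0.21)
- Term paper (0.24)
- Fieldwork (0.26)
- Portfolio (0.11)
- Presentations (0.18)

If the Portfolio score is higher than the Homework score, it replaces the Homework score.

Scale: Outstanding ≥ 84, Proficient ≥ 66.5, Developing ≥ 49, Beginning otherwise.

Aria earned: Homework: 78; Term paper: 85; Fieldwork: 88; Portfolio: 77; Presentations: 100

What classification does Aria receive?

Outstanding

Portfolio (77) ≤ Homework (78), so Homework stays at 78.
Weighted total:
  Homework 78 × 0.21 = 16.38
  Term paper 85 × 0.24 = 20.4
  Fieldwork 88 × 0.26 = 22.88
  Portfolio 77 × 0.11 = 8.47
  Presentations 100 × 0.18 = 18
Sum = 86.13
86.13 ≥ 84 → Outstanding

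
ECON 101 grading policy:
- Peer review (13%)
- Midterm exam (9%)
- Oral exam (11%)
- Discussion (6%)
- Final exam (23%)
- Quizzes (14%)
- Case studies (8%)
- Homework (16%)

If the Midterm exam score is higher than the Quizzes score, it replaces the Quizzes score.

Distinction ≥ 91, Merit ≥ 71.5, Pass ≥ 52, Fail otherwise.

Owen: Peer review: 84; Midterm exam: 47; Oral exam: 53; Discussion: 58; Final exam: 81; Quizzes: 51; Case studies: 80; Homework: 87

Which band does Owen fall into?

Midterm exam (47) ≤ Quizzes (51), so Quizzes stays at 51.
Weighted total:
  Peer review 84 × 0.13 = 10.92
  Midterm exam 47 × 0.09 = 4.23
  Oral exam 53 × 0.11 = 5.83
  Discussion 58 × 0.06 = 3.48
  Final exam 81 × 0.23 = 18.63
  Quizzes 51 × 0.14 = 7.14
  Case studies 80 × 0.08 = 6.4
  Homework 87 × 0.16 = 13.92
Sum = 70.55
70.55 is ≥ 52 and < 71.5 → Pass

Pass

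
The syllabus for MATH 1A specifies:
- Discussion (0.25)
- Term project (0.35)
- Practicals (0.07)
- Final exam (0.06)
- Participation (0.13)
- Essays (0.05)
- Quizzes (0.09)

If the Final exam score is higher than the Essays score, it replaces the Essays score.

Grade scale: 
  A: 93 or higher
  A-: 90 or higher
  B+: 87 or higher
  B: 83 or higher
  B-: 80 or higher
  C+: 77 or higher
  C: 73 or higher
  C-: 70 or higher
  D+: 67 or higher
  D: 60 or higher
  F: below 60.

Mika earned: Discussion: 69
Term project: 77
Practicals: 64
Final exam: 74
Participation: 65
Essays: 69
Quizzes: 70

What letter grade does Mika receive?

C-

Final exam (74) > Essays (69), so Essays counts as 74.
Weighted total:
  Discussion 69 × 0.25 = 17.25
  Term project 77 × 0.35 = 26.95
  Practicals 64 × 0.07 = 4.48
  Final exam 74 × 0.06 = 4.44
  Participation 65 × 0.13 = 8.45
  Essays 74 × 0.05 = 3.7
  Quizzes 70 × 0.09 = 6.3
Sum = 71.57
71.57 is ≥ 70 and < 73 → C-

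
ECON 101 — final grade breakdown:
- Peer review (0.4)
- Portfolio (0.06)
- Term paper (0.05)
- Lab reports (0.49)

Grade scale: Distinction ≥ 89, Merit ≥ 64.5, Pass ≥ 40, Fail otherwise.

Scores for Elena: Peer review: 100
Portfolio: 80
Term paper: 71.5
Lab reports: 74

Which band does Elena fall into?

Merit

Weighted total:
  Peer review 100 × 0.4 = 40
  Portfolio 80 × 0.06 = 4.8
  Term paper 71.5 × 0.05 = 3.575
  Lab reports 74 × 0.49 = 36.26
Sum = 84.635
84.635 is ≥ 64.5 and < 89 → Merit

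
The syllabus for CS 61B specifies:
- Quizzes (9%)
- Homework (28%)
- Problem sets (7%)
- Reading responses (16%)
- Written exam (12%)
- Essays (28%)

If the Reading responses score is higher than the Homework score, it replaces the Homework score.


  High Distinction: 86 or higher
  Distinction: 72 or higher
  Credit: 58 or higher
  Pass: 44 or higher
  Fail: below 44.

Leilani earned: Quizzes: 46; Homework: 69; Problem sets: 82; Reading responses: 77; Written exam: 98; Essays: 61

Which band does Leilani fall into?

Reading responses (77) > Homework (69), so Homework counts as 77.
Weighted total:
  Quizzes 46 × 0.09 = 4.14
  Homework 77 × 0.28 = 21.56
  Problem sets 82 × 0.07 = 5.74
  Reading responses 77 × 0.16 = 12.32
  Written exam 98 × 0.12 = 11.76
  Essays 61 × 0.28 = 17.08
Sum = 72.6
72.6 is ≥ 72 and < 86 → Distinction

Distinction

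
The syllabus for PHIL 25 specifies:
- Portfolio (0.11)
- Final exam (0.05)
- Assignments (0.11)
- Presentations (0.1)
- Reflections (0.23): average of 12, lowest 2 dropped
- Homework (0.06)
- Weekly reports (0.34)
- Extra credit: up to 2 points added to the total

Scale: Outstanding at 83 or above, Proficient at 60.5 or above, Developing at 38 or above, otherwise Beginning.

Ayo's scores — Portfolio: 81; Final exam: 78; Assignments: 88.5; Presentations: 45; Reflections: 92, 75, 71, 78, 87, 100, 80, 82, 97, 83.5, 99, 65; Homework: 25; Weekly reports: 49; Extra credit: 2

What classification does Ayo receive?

Reflections: drop 65, 71 → average of remaining 10 = 873.5/10 = 87.35
Weighted total:
  Portfolio 81 × 0.11 = 8.91
  Final exam 78 × 0.05 = 3.9
  Assignments 88.5 × 0.11 = 9.735
  Presentations 45 × 0.1 = 4.5
  Reflections 87.35 × 0.23 = 20.0905
  Homework 25 × 0.06 = 1.5
  Weekly reports 49 × 0.34 = 16.66
Sum = 65.2955
Extra credit: 65.2955 + 2 = 67.2955
67.2955 is ≥ 60.5 and < 83 → Proficient

Proficient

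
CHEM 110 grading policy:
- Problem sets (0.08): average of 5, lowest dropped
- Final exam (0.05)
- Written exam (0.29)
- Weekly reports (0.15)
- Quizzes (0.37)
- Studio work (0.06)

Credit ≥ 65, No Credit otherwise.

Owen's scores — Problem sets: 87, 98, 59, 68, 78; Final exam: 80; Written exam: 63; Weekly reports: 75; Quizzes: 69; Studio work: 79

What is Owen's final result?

Problem sets: drop 59 → average of remaining 4 = 331/4 = 82.75
Weighted total:
  Problem sets 82.75 × 0.08 = 6.62
  Final exam 80 × 0.05 = 4
  Written exam 63 × 0.29 = 18.27
  Weekly reports 75 × 0.15 = 11.25
  Quizzes 69 × 0.37 = 25.53
  Studio work 79 × 0.06 = 4.74
Sum = 70.41
70.41 ≥ 65 → Credit

Credit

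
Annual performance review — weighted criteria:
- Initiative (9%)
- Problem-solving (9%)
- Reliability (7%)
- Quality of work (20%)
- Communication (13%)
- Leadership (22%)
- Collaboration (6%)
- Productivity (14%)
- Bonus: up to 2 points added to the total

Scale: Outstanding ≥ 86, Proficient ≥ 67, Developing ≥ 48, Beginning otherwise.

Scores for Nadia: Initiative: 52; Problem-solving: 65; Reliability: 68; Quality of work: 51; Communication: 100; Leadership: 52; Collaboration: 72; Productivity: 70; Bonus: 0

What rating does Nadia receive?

Weighted total:
  Initiative 52 × 0.09 = 4.68
  Problem-solving 65 × 0.09 = 5.85
  Reliability 68 × 0.07 = 4.76
  Quality of work 51 × 0.2 = 10.2
  Communication 100 × 0.13 = 13
  Leadership 52 × 0.22 = 11.44
  Collaboration 72 × 0.06 = 4.32
  Productivity 70 × 0.14 = 9.8
Sum = 64.05
Bonus: 64.05 + 0 = 64.05
64.05 is ≥ 48 and < 67 → Developing

Developing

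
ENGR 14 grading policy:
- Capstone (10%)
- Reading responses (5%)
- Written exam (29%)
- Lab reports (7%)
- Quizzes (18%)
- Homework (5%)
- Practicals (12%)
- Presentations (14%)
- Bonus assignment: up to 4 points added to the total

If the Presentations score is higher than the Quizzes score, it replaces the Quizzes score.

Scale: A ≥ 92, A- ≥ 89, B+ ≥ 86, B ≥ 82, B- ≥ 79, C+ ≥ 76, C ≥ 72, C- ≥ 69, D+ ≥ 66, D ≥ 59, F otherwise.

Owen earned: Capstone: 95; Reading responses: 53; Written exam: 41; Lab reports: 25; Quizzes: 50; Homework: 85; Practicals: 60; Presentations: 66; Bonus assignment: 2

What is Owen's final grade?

Presentations (66) > Quizzes (50), so Quizzes counts as 66.
Weighted total:
  Capstone 95 × 0.1 = 9.5
  Reading responses 53 × 0.05 = 2.65
  Written exam 41 × 0.29 = 11.89
  Lab reports 25 × 0.07 = 1.75
  Quizzes 66 × 0.18 = 11.88
  Homework 85 × 0.05 = 4.25
  Practicals 60 × 0.12 = 7.2
  Presentations 66 × 0.14 = 9.24
Sum = 58.36
Bonus assignment: 58.36 + 2 = 60.36
60.36 is ≥ 59 and < 66 → D

D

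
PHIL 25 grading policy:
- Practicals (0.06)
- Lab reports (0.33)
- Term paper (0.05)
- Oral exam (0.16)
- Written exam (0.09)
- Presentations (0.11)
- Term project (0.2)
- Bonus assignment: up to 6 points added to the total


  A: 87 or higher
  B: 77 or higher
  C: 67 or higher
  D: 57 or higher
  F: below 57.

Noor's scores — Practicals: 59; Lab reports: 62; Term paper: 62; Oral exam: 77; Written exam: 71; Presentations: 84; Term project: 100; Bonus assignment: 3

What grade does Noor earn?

Weighted total:
  Practicals 59 × 0.06 = 3.54
  Lab reports 62 × 0.33 = 20.46
  Term paper 62 × 0.05 = 3.1
  Oral exam 77 × 0.16 = 12.32
  Written exam 71 × 0.09 = 6.39
  Presentations 84 × 0.11 = 9.24
  Term project 100 × 0.2 = 20
Sum = 75.05
Bonus assignment: 75.05 + 3 = 78.05
78.05 is ≥ 77 and < 87 → B

B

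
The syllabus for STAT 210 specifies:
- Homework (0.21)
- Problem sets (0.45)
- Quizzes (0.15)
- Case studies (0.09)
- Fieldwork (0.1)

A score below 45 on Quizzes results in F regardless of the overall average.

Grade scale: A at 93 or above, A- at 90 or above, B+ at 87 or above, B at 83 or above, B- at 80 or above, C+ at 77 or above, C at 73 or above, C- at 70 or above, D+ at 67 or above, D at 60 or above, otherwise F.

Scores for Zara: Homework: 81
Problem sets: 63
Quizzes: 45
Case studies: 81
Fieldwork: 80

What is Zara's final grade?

Quizzes score 45 ≥ 45: minimum met.
Weighted total:
  Homework 81 × 0.21 = 17.01
  Problem sets 63 × 0.45 = 28.35
  Quizzes 45 × 0.15 = 6.75
  Case studies 81 × 0.09 = 7.29
  Fieldwork 80 × 0.1 = 8
Sum = 67.4
67.4 is ≥ 67 and < 70 → D+

D+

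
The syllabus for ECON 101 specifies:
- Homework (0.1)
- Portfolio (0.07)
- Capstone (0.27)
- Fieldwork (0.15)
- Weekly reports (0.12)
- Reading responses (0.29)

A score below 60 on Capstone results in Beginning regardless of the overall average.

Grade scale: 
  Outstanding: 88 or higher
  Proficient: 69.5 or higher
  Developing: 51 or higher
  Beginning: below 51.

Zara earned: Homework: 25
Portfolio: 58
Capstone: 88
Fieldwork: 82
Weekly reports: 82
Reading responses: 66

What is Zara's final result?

Proficient

Capstone score 88 ≥ 60: minimum met.
Weighted total:
  Homework 25 × 0.1 = 2.5
  Portfolio 58 × 0.07 = 4.06
  Capstone 88 × 0.27 = 23.76
  Fieldwork 82 × 0.15 = 12.3
  Weekly reports 82 × 0.12 = 9.84
  Reading responses 66 × 0.29 = 19.14
Sum = 71.6
71.6 is ≥ 69.5 and < 88 → Proficient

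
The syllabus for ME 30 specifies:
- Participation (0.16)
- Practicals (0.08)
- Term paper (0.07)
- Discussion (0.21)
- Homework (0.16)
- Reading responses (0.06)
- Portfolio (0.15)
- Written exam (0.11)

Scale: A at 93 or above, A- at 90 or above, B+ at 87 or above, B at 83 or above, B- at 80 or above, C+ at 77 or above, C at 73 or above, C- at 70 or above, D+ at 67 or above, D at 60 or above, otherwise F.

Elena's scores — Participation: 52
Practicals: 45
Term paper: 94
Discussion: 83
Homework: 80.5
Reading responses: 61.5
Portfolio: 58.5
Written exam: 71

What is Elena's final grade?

Weighted total:
  Participation 52 × 0.16 = 8.32
  Practicals 45 × 0.08 = 3.6
  Term paper 94 × 0.07 = 6.58
  Discussion 83 × 0.21 = 17.43
  Homework 80.5 × 0.16 = 12.88
  Reading responses 61.5 × 0.06 = 3.69
  Portfolio 58.5 × 0.15 = 8.775
  Written exam 71 × 0.11 = 7.81
Sum = 69.085
69.085 is ≥ 67 and < 70 → D+

D+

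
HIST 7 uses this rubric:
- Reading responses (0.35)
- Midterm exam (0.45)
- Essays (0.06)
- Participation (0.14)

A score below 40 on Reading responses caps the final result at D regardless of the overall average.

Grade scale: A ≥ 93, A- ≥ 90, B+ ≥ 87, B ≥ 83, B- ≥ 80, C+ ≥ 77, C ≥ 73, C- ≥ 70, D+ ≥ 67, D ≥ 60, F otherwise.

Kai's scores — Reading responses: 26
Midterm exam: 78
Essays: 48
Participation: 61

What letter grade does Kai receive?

Reading responses score 26 < 40: minimum not met.
Weighted total:
  Reading responses 26 × 0.35 = 9.1
  Midterm exam 78 × 0.45 = 35.1
  Essays 48 × 0.06 = 2.88
  Participation 61 × 0.14 = 8.54
Sum = 55.62
55.62 would be F; cap at D applies → F.

F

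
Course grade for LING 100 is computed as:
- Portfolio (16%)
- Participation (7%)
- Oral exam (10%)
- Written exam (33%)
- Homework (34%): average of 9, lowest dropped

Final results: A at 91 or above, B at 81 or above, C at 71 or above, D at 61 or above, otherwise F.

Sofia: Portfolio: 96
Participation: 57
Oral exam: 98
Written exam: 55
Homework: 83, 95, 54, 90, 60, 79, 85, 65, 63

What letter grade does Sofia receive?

C

Homework: drop 54 → average of remaining 8 = 620/8 = 77.5
Weighted total:
  Portfolio 96 × 0.16 = 15.36
  Participation 57 × 0.07 = 3.99
  Oral exam 98 × 0.1 = 9.8
  Written exam 55 × 0.33 = 18.15
  Homework 77.5 × 0.34 = 26.35
Sum = 73.65
73.65 is ≥ 71 and < 81 → C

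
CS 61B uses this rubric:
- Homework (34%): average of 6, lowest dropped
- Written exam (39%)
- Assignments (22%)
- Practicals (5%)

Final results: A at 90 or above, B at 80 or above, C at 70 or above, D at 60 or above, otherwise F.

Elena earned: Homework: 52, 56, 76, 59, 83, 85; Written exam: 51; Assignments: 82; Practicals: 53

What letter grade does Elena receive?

D

Homework: drop 52 → average of remaining 5 = 359/5 = 71.8
Weighted total:
  Homework 71.8 × 0.34 = 24.412
  Written exam 51 × 0.39 = 19.89
  Assignments 82 × 0.22 = 18.04
  Practicals 53 × 0.05 = 2.65
Sum = 64.992
64.992 is ≥ 60 and < 70 → D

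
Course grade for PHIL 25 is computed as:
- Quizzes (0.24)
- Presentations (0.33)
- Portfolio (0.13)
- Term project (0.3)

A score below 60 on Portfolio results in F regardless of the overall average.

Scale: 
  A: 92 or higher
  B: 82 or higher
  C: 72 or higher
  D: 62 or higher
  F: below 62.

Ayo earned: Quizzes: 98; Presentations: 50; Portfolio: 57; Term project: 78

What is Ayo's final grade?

Portfolio score 57 < 60: minimum not met.
Weighted total:
  Quizzes 98 × 0.24 = 23.52
  Presentations 50 × 0.33 = 16.5
  Portfolio 57 × 0.13 = 7.41
  Term project 78 × 0.3 = 23.4
Sum = 70.83
Because the Portfolio minimum was not met, the result is F.

F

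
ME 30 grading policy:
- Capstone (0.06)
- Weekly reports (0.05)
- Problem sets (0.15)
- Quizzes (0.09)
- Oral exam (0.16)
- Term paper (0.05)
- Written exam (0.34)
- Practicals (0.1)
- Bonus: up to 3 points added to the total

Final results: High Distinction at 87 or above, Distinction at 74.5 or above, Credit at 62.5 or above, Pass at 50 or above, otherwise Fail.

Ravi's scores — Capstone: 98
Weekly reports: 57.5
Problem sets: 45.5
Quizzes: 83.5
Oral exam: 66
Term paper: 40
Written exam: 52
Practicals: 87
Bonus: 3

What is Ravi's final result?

Credit

Weighted total:
  Capstone 98 × 0.06 = 5.88
  Weekly reports 57.5 × 0.05 = 2.875
  Problem sets 45.5 × 0.15 = 6.825
  Quizzes 83.5 × 0.09 = 7.515
  Oral exam 66 × 0.16 = 10.56
  Term paper 40 × 0.05 = 2
  Written exam 52 × 0.34 = 17.68
  Practicals 87 × 0.1 = 8.7
Sum = 62.035
Bonus: 62.035 + 3 = 65.035
65.035 is ≥ 62.5 and < 74.5 → Credit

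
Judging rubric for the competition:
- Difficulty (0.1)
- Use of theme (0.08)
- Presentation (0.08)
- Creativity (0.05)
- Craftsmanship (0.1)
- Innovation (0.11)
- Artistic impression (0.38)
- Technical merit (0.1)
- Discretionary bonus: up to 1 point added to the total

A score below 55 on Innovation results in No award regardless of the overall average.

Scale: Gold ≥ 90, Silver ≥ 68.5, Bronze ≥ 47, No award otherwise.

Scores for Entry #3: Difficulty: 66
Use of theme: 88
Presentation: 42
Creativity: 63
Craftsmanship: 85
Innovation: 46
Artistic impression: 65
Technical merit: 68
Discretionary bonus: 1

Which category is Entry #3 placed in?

Innovation score 46 < 55: minimum not met.
Weighted total:
  Difficulty 66 × 0.1 = 6.6
  Use of theme 88 × 0.08 = 7.04
  Presentation 42 × 0.08 = 3.36
  Creativity 63 × 0.05 = 3.15
  Craftsmanship 85 × 0.1 = 8.5
  Innovation 46 × 0.11 = 5.06
  Artistic impression 65 × 0.38 = 24.7
  Technical merit 68 × 0.1 = 6.8
Sum = 65.21
Discretionary bonus: 65.21 + 1 = 66.21
Because the Innovation minimum was not met, the result is No award.

No award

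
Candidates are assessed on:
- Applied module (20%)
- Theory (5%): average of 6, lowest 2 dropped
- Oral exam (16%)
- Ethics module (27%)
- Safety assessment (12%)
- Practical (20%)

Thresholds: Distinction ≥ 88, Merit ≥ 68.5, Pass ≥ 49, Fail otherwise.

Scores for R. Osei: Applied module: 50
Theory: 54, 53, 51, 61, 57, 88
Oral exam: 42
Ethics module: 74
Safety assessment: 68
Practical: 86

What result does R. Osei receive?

Theory: drop 51, 53 → average of remaining 4 = 260/4 = 65
Weighted total:
  Applied module 50 × 0.2 = 10
  Theory 65 × 0.05 = 3.25
  Oral exam 42 × 0.16 = 6.72
  Ethics module 74 × 0.27 = 19.98
  Safety assessment 68 × 0.12 = 8.16
  Practical 86 × 0.2 = 17.2
Sum = 65.31
65.31 is ≥ 49 and < 68.5 → Pass

Pass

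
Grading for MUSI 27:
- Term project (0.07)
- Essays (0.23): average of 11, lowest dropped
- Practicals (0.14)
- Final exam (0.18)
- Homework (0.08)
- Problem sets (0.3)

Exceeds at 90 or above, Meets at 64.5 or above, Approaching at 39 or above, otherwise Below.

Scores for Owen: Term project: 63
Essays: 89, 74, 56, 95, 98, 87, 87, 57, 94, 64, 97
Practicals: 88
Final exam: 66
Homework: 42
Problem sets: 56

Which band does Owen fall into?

Meets

Essays: drop 56 → average of remaining 10 = 842/10 = 84.2
Weighted total:
  Term project 63 × 0.07 = 4.41
  Essays 84.2 × 0.23 = 19.366
  Practicals 88 × 0.14 = 12.32
  Final exam 66 × 0.18 = 11.88
  Homework 42 × 0.08 = 3.36
  Problem sets 56 × 0.3 = 16.8
Sum = 68.136
68.136 is ≥ 64.5 and < 90 → Meets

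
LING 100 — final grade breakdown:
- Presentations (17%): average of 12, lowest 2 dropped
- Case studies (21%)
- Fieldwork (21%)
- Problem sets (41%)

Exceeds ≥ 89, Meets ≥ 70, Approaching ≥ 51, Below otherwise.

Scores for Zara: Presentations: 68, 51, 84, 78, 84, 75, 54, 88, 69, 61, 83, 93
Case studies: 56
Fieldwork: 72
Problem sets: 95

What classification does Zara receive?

Presentations: drop 51, 54 → average of remaining 10 = 783/10 = 78.3
Weighted total:
  Presentations 78.3 × 0.17 = 13.311
  Case studies 56 × 0.21 = 11.76
  Fieldwork 72 × 0.21 = 15.12
  Problem sets 95 × 0.41 = 38.95
Sum = 79.141
79.141 is ≥ 70 and < 89 → Meets

Meets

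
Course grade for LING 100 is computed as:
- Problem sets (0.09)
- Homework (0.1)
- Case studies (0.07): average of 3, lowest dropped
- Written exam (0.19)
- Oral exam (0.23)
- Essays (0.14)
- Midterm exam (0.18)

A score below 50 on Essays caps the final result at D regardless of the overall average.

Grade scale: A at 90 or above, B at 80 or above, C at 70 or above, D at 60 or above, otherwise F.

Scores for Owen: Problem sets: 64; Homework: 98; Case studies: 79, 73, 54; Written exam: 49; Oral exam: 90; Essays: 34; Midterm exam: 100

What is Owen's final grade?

Case studies: drop 54 → average of remaining 2 = 152/2 = 76
Essays score 34 < 50: minimum not met.
Weighted total:
  Problem sets 64 × 0.09 = 5.76
  Homework 98 × 0.1 = 9.8
  Case studies 76 × 0.07 = 5.32
  Written exam 49 × 0.19 = 9.31
  Oral exam 90 × 0.23 = 20.7
  Essays 34 × 0.14 = 4.76
  Midterm exam 100 × 0.18 = 18
Sum = 73.65
73.65 would be C; cap at D applies → D.

D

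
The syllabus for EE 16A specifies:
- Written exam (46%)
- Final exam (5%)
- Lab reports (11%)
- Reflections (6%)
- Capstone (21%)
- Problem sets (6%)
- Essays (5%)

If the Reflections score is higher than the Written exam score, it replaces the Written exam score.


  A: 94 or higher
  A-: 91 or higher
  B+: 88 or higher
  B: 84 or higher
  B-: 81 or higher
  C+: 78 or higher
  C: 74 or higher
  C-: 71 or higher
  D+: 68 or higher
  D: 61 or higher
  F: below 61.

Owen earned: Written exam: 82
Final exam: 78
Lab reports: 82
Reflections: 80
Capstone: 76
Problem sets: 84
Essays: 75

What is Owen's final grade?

Reflections (80) ≤ Written exam (82), so Written exam stays at 82.
Weighted total:
  Written exam 82 × 0.46 = 37.72
  Final exam 78 × 0.05 = 3.9
  Lab reports 82 × 0.11 = 9.02
  Reflections 80 × 0.06 = 4.8
  Capstone 76 × 0.21 = 15.96
  Problem sets 84 × 0.06 = 5.04
  Essays 75 × 0.05 = 3.75
Sum = 80.19
80.19 is ≥ 78 and < 81 → C+

C+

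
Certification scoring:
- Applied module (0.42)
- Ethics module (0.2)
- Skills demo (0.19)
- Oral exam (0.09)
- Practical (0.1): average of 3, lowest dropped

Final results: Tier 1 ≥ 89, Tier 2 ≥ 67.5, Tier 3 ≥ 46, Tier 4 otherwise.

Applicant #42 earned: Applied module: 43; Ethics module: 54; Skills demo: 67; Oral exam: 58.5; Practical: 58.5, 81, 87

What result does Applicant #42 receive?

Practical: drop 58.5 → average of remaining 2 = 168/2 = 84
Weighted total:
  Applied module 43 × 0.42 = 18.06
  Ethics module 54 × 0.2 = 10.8
  Skills demo 67 × 0.19 = 12.73
  Oral exam 58.5 × 0.09 = 5.265
  Practical 84 × 0.1 = 8.4
Sum = 55.255
55.255 is ≥ 46 and < 67.5 → Tier 3

Tier 3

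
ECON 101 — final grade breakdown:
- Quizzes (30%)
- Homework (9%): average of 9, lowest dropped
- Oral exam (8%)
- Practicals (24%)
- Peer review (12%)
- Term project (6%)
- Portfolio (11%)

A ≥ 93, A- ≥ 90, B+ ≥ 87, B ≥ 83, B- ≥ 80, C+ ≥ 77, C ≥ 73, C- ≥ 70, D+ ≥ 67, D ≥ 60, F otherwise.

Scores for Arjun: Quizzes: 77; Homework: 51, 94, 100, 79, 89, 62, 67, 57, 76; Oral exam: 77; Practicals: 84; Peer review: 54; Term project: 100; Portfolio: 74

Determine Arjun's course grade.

C+

Homework: drop 51 → average of remaining 8 = 624/8 = 78
Weighted total:
  Quizzes 77 × 0.3 = 23.1
  Homework 78 × 0.09 = 7.02
  Oral exam 77 × 0.08 = 6.16
  Practicals 84 × 0.24 = 20.16
  Peer review 54 × 0.12 = 6.48
  Term project 100 × 0.06 = 6
  Portfolio 74 × 0.11 = 8.14
Sum = 77.06
77.06 is ≥ 77 and < 80 → C+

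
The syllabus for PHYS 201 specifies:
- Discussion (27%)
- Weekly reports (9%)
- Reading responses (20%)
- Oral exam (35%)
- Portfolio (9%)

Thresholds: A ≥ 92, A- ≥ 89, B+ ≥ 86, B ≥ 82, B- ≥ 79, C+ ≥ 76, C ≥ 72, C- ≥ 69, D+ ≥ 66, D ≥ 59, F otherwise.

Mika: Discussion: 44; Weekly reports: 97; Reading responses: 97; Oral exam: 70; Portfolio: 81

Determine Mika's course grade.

C-

Weighted total:
  Discussion 44 × 0.27 = 11.88
  Weekly reports 97 × 0.09 = 8.73
  Reading responses 97 × 0.2 = 19.4
  Oral exam 70 × 0.35 = 24.5
  Portfolio 81 × 0.09 = 7.29
Sum = 71.8
71.8 is ≥ 69 and < 72 → C-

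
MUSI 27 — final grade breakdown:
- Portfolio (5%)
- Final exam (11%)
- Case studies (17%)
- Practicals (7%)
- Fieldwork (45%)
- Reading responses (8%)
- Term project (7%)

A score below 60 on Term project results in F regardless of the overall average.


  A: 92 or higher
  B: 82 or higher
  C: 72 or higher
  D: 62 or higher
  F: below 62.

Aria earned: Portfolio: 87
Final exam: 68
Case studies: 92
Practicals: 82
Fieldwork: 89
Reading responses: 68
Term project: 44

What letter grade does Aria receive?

F

Term project score 44 < 60: minimum not met.
Weighted total:
  Portfolio 87 × 0.05 = 4.35
  Final exam 68 × 0.11 = 7.48
  Case studies 92 × 0.17 = 15.64
  Practicals 82 × 0.07 = 5.74
  Fieldwork 89 × 0.45 = 40.05
  Reading responses 68 × 0.08 = 5.44
  Term project 44 × 0.07 = 3.08
Sum = 81.78
Because the Term project minimum was not met, the result is F.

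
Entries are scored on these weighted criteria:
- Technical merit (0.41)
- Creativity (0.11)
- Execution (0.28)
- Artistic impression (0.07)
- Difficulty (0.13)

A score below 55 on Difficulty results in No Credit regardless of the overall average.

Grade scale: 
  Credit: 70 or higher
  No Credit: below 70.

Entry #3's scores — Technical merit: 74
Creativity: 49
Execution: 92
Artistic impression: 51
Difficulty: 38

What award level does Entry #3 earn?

Difficulty score 38 < 55: minimum not met.
Weighted total:
  Technical merit 74 × 0.41 = 30.34
  Creativity 49 × 0.11 = 5.39
  Execution 92 × 0.28 = 25.76
  Artistic impression 51 × 0.07 = 3.57
  Difficulty 38 × 0.13 = 4.94
Sum = 70
Because the Difficulty minimum was not met, the result is No Credit.

No Credit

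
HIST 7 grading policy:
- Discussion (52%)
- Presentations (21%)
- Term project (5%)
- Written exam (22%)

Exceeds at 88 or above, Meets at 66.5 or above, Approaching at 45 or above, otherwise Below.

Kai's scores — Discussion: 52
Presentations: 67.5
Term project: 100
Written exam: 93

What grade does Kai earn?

Meets

Weighted total:
  Discussion 52 × 0.52 = 27.04
  Presentations 67.5 × 0.21 = 14.175
  Term project 100 × 0.05 = 5
  Written exam 93 × 0.22 = 20.46
Sum = 66.675
66.675 is ≥ 66.5 and < 88 → Meets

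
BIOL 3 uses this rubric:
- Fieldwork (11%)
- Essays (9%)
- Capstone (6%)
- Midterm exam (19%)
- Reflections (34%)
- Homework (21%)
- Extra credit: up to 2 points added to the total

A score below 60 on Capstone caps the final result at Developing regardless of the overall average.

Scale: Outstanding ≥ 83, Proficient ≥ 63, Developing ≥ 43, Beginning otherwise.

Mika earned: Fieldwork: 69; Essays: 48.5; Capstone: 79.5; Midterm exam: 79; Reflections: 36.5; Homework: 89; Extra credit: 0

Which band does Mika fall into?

Capstone score 79.5 ≥ 60: minimum met.
Weighted total:
  Fieldwork 69 × 0.11 = 7.59
  Essays 48.5 × 0.09 = 4.365
  Capstone 79.5 × 0.06 = 4.77
  Midterm exam 79 × 0.19 = 15.01
  Reflections 36.5 × 0.34 = 12.41
  Homework 89 × 0.21 = 18.69
Sum = 62.835
Extra credit: 62.835 + 0 = 62.835
62.835 is ≥ 43 and < 63 → Developing

Developing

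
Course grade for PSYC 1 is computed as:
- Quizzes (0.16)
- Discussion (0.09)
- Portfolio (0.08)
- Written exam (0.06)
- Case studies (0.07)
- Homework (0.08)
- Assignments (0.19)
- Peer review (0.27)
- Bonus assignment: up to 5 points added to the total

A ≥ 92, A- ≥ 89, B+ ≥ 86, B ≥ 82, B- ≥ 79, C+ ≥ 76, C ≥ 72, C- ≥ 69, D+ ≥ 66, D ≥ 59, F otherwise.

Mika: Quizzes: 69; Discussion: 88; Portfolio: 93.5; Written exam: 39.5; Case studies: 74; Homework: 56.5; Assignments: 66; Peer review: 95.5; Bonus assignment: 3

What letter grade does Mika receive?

B-

Weighted total:
  Quizzes 69 × 0.16 = 11.04
  Discussion 88 × 0.09 = 7.92
  Portfolio 93.5 × 0.08 = 7.48
  Written exam 39.5 × 0.06 = 2.37
  Case studies 74 × 0.07 = 5.18
  Homework 56.5 × 0.08 = 4.52
  Assignments 66 × 0.19 = 12.54
  Peer review 95.5 × 0.27 = 25.785
Sum = 76.835
Bonus assignment: 76.835 + 3 = 79.835
79.835 is ≥ 79 and < 82 → B-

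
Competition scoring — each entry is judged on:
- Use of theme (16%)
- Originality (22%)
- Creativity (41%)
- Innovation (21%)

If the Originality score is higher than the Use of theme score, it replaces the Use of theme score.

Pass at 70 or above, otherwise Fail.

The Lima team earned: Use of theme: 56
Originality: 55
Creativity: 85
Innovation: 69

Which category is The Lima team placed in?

Pass

Originality (55) ≤ Use of theme (56), so Use of theme stays at 56.
Weighted total:
  Use of theme 56 × 0.16 = 8.96
  Originality 55 × 0.22 = 12.1
  Creativity 85 × 0.41 = 34.85
  Innovation 69 × 0.21 = 14.49
Sum = 70.4
70.4 ≥ 70 → Pass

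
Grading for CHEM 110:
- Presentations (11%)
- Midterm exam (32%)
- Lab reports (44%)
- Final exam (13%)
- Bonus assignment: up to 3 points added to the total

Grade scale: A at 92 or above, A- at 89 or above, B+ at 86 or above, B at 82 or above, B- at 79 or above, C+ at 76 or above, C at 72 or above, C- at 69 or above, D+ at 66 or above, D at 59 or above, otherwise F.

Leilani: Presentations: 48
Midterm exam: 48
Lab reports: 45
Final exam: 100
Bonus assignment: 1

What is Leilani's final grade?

F

Weighted total:
  Presentations 48 × 0.11 = 5.28
  Midterm exam 48 × 0.32 = 15.36
  Lab reports 45 × 0.44 = 19.8
  Final exam 100 × 0.13 = 13
Sum = 53.44
Bonus assignment: 53.44 + 1 = 54.44
54.44 < 59 → F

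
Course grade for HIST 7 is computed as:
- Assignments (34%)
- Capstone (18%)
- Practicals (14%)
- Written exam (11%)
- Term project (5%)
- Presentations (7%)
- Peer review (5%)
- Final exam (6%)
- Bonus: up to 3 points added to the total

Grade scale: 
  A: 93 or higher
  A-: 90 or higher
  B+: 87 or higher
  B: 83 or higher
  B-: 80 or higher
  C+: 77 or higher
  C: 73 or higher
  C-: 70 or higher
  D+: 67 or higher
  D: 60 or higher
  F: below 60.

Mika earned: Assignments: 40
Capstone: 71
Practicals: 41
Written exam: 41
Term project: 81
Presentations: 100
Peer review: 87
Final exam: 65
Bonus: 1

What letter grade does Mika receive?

Weighted total:
  Assignments 40 × 0.34 = 13.6
  Capstone 71 × 0.18 = 12.78
  Practicals 41 × 0.14 = 5.74
  Written exam 41 × 0.11 = 4.51
  Term project 81 × 0.05 = 4.05
  Presentations 100 × 0.07 = 7
  Peer review 87 × 0.05 = 4.35
  Final exam 65 × 0.06 = 3.9
Sum = 55.93
Bonus: 55.93 + 1 = 56.93
56.93 < 60 → F

F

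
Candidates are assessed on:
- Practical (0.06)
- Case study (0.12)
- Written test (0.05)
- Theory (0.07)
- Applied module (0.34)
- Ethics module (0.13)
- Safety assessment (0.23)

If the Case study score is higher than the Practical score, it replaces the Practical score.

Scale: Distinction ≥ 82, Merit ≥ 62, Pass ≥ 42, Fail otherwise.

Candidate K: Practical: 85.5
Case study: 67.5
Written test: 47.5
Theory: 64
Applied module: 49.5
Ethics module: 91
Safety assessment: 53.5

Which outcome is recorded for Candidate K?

Pass

Case study (67.5) ≤ Practical (85.5), so Practical stays at 85.5.
Weighted total:
  Practical 85.5 × 0.06 = 5.13
  Case study 67.5 × 0.12 = 8.1
  Written test 47.5 × 0.05 = 2.375
  Theory 64 × 0.07 = 4.48
  Applied module 49.5 × 0.34 = 16.83
  Ethics module 91 × 0.13 = 11.83
  Safety assessment 53.5 × 0.23 = 12.305
Sum = 61.05
61.05 is ≥ 42 and < 62 → Pass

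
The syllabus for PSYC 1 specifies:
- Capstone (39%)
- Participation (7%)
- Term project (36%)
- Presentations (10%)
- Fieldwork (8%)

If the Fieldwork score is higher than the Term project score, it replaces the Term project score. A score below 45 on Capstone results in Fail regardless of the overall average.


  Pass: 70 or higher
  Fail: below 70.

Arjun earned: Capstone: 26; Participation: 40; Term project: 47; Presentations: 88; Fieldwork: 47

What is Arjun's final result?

Fail

Fieldwork (47) ≤ Term project (47), so Term project stays at 47.
Capstone score 26 < 45: minimum not met.
Weighted total:
  Capstone 26 × 0.39 = 10.14
  Participation 40 × 0.07 = 2.8
  Term project 47 × 0.36 = 16.92
  Presentations 88 × 0.1 = 8.8
  Fieldwork 47 × 0.08 = 3.76
Sum = 42.42
Because the Capstone minimum was not met, the result is Fail.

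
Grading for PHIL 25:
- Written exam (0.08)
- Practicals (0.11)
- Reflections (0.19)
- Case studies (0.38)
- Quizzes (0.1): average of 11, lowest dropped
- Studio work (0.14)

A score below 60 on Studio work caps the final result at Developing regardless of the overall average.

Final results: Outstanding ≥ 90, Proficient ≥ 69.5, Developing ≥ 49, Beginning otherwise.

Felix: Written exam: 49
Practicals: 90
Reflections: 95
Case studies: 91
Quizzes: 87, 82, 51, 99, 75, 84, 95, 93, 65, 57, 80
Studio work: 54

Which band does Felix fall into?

Quizzes: drop 51 → average of remaining 10 = 817/10 = 81.7
Studio work score 54 < 60: minimum not met.
Weighted total:
  Written exam 49 × 0.08 = 3.92
  Practicals 90 × 0.11 = 9.9
  Reflections 95 × 0.19 = 18.05
  Case studies 91 × 0.38 = 34.58
  Quizzes 81.7 × 0.1 = 8.17
  Studio work 54 × 0.14 = 7.56
Sum = 82.18
82.18 would be Proficient; cap at Developing applies → Developing.

Developing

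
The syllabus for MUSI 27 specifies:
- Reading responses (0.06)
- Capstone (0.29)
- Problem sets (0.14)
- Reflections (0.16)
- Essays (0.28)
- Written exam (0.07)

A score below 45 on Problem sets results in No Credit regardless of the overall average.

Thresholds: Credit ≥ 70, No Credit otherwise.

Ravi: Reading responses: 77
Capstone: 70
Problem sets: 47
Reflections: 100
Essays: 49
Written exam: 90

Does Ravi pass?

No Credit

Problem sets score 47 ≥ 45: minimum met.
Weighted total:
  Reading responses 77 × 0.06 = 4.62
  Capstone 70 × 0.29 = 20.3
  Problem sets 47 × 0.14 = 6.58
  Reflections 100 × 0.16 = 16
  Essays 49 × 0.28 = 13.72
  Written exam 90 × 0.07 = 6.3
Sum = 67.52
67.52 < 70 → No Credit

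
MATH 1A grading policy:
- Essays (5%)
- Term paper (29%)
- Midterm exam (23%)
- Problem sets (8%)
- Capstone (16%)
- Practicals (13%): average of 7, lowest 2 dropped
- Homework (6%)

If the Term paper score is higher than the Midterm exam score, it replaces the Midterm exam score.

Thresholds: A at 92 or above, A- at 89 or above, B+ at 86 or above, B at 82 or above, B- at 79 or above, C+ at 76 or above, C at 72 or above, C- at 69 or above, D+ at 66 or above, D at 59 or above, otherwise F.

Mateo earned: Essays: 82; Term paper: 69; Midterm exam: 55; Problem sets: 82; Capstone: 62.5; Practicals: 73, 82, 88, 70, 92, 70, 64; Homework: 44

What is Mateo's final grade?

Practicals: drop 64, 70 → average of remaining 5 = 405/5 = 81
Term paper (69) > Midterm exam (55), so Midterm exam counts as 69.
Weighted total:
  Essays 82 × 0.05 = 4.1
  Term paper 69 × 0.29 = 20.01
  Midterm exam 69 × 0.23 = 15.87
  Problem sets 82 × 0.08 = 6.56
  Capstone 62.5 × 0.16 = 10
  Practicals 81 × 0.13 = 10.53
  Homework 44 × 0.06 = 2.64
Sum = 69.71
69.71 is ≥ 69 and < 72 → C-

C-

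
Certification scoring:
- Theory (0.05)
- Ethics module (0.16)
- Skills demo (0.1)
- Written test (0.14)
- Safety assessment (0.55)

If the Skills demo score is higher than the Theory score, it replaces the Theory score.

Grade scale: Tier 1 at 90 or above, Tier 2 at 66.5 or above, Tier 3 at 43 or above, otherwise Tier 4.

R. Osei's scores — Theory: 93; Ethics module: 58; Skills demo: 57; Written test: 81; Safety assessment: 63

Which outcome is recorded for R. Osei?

Skills demo (57) ≤ Theory (93), so Theory stays at 93.
Weighted total:
  Theory 93 × 0.05 = 4.65
  Ethics module 58 × 0.16 = 9.28
  Skills demo 57 × 0.1 = 5.7
  Written test 81 × 0.14 = 11.34
  Safety assessment 63 × 0.55 = 34.65
Sum = 65.62
65.62 is ≥ 43 and < 66.5 → Tier 3

Tier 3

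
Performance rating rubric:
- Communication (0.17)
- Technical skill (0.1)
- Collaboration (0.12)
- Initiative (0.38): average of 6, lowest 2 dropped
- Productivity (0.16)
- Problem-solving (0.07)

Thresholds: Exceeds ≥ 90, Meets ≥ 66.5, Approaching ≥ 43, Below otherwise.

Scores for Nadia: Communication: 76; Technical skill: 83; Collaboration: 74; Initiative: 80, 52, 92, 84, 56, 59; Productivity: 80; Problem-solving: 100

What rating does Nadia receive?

Meets

Initiative: drop 52, 56 → average of remaining 4 = 315/4 = 78.75
Weighted total:
  Communication 76 × 0.17 = 12.92
  Technical skill 83 × 0.1 = 8.3
  Collaboration 74 × 0.12 = 8.88
  Initiative 78.75 × 0.38 = 29.925
  Productivity 80 × 0.16 = 12.8
  Problem-solving 100 × 0.07 = 7
Sum = 79.825
79.825 is ≥ 66.5 and < 90 → Meets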